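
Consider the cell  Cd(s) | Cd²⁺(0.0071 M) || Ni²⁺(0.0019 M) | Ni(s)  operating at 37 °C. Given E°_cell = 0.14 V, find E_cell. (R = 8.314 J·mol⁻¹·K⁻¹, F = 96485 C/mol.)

Balancing electrons gives n = 2; the reaction quotient is Q = [Cd²⁺]/[Ni²⁺] = 3.74.
E = E° − (RT/nF) ln Q = 0.14 − (8.314×310)/(2×96485) × (1.318) = 0.140 − 0.018 = 0.122 V.

0.122 V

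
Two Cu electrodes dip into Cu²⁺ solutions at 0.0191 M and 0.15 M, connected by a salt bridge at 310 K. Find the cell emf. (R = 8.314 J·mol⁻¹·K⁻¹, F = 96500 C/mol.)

0.028 V

Both half-cells are Cu²⁺/Cu, so E°_cell = 0. The concentrated side is the cathode; the cell reaction moves Cu²⁺ from high to low concentration with n = 2.
Q = [Cu²⁺]_dilute/[Cu²⁺]_conc = 0.0191/0.15 = 0.127.
E = 0 − (RT/nF) ln Q = −((8.314×310)/(2×96500))(-2.061) = 0.0275 V.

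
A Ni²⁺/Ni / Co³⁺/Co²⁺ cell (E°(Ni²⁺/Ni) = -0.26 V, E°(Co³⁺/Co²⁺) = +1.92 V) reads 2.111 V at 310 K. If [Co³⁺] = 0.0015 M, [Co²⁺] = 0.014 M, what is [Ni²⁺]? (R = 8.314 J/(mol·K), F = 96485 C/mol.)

From the Nernst equation, ln Q = nF(E° − E)/RT = 2×96485×(2.18 − 2.111)/(8.314×310) = 5.166, so Q = 175.
With Q = [Ni²⁺]·[Co²⁺]^2/[Co³⁺]^2 and the known concentrations, [Ni²⁺] in the numerator gives [Ni²⁺] = 2.0 M.

2.0 M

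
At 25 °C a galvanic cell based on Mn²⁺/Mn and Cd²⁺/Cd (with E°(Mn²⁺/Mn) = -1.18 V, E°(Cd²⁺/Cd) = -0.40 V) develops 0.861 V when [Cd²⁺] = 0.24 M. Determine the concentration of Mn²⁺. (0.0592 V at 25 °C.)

4.4 × 10^-4 M

From the Nernst equation, log Q = n(E° − E)/0.0592 = 2(0.78 − 0.861)/0.0592 = -2.736, so Q = 0.00183.
With Q = [Mn²⁺]/[Cd²⁺] and the known concentrations, [Mn²⁺] in the numerator gives [Mn²⁺] = 4.4 × 10^-4 M.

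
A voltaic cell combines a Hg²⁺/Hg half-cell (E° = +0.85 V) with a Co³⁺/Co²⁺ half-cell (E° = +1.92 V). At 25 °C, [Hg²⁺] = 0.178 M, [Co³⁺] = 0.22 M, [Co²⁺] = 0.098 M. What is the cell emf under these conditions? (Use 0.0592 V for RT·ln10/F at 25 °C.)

The Co³⁺/Co²⁺ couple has the higher reduction potential and acts as the cathode, so E°_cell = +1.92 − (+0.85) = 1.07 V.
Balancing electrons gives n = 2; the reaction quotient is Q = [Hg²⁺]·[Co²⁺]^2/[Co³⁺]^2 = 0.0353.
At 25 °C, E = E° − (0.0592/n) log Q = 1.07 − (0.0592/2)(-1.452) = 1.070 + 0.043 = 1.113 V.

1.11 V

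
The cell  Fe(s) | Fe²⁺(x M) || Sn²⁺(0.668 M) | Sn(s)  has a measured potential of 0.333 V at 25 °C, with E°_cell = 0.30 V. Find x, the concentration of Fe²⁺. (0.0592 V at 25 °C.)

From the Nernst equation, log Q = n(E° − E)/0.0592 = 2(0.30 − 0.333)/0.0592 = -1.115, so Q = 0.0768.
With Q = [Fe²⁺]/[Sn²⁺] and the known concentrations, [Fe²⁺] in the numerator gives [Fe²⁺] = 0.051 M.

0.051 M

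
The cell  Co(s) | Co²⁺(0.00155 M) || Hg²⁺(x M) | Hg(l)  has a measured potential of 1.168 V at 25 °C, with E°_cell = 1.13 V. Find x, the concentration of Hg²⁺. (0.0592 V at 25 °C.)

0.03 M

From the Nernst equation, log Q = n(E° − E)/0.0592 = 2(1.13 − 1.168)/0.0592 = -1.284, so Q = 0.0520.
With Q = [Co²⁺]/[Hg²⁺] and the known concentrations, [Hg²⁺] in the denominator gives [Hg²⁺] = 0.03 M.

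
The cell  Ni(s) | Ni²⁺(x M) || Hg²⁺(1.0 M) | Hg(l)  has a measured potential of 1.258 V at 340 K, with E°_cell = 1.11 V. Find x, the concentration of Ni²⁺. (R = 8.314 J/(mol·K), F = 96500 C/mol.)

From the Nernst equation, ln Q = nF(E° − E)/RT = 2×96500×(1.11 − 1.258)/(8.314×340) = -10.105, so Q = 4.09 × 10^-5.
With Q = [Ni²⁺]/[Hg²⁺] and the known concentrations, [Ni²⁺] in the numerator gives [Ni²⁺] = 4.1 × 10^-5 M.

4.1 × 10^-5 M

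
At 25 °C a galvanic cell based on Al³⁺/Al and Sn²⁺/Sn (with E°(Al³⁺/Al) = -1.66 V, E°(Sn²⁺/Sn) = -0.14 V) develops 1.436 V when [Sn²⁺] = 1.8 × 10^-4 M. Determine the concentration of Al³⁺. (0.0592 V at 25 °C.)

0.044 M

From the Nernst equation, log Q = n(E° − E)/0.0592 = 6(1.52 − 1.436)/0.0592 = 8.514, so Q = 3.26 × 10^8.
With Q = [Al³⁺]^2/[Sn²⁺]^3 and the known concentrations, [Al³⁺]^2 in the numerator gives [Al³⁺] = 0.044 M.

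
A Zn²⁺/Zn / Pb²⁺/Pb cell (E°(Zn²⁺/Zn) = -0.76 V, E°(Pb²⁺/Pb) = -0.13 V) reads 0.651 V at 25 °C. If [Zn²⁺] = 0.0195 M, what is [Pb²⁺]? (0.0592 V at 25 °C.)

0.1 M

From the Nernst equation, log Q = n(E° − E)/0.0592 = 2(0.63 − 0.651)/0.0592 = -0.709, so Q = 0.195.
With Q = [Zn²⁺]/[Pb²⁺] and the known concentrations, [Pb²⁺] in the denominator gives [Pb²⁺] = 0.1 M.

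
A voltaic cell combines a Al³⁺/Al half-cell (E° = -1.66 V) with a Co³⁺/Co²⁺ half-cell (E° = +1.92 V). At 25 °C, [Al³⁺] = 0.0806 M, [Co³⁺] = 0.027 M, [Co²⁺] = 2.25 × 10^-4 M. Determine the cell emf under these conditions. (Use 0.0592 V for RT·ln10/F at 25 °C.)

3.72 V

The Co³⁺/Co²⁺ couple has the higher reduction potential and acts as the cathode, so E°_cell = +1.92 − (-1.66) = 3.58 V.
Balancing electrons gives n = 3; the reaction quotient is Q = [Al³⁺]·[Co²⁺]^3/[Co³⁺]^3 = 4.66 × 10^-8.
At 25 °C, E = E° − (0.0592/n) log Q = 3.58 − (0.0592/3)(-7.331) = 3.580 + 0.145 = 3.725 V.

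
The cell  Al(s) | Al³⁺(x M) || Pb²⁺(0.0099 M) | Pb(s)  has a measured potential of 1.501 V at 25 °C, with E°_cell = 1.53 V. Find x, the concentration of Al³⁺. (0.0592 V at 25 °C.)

0.029 M

From the Nernst equation, log Q = n(E° − E)/0.0592 = 6(1.53 − 1.501)/0.0592 = 2.939, so Q = 869.
With Q = [Al³⁺]^2/[Pb²⁺]^3 and the known concentrations, [Al³⁺]^2 in the numerator gives [Al³⁺] = 0.029 M.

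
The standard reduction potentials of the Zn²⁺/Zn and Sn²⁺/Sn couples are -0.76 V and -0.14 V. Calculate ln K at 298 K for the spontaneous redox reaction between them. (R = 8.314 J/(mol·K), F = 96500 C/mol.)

E°_cell = -0.14 − (-0.76) = 0.62 V, with n = 2 electrons transferred.
At equilibrium E = 0, so the Nernst equation gives ln K = nFE°/RT = (2)(96500)(0.62)/((8.314)(298)) = 48.30.

ln K = 48.3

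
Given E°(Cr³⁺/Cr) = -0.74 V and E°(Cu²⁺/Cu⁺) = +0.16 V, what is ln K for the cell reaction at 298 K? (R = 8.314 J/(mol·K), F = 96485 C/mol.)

E°_cell = +0.16 − (-0.74) = 0.90 V, with n = 3 electrons transferred.
At equilibrium E = 0, so the Nernst equation gives ln K = nFE°/RT = (3)(96485)(0.90)/((8.314)(298)) = 105.15.

ln K = 105.1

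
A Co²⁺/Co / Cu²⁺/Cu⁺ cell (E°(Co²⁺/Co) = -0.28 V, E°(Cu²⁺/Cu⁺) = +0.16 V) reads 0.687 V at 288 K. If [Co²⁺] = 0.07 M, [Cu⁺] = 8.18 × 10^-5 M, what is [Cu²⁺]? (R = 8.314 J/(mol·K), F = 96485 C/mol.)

0.45 M

From the Nernst equation, ln Q = nF(E° − E)/RT = 2×96485×(0.44 − 0.687)/(8.314×288) = -19.906, so Q = 2.26 × 10^-9.
With Q = [Co²⁺]·[Cu⁺]^2/[Cu²⁺]^2 and the known concentrations, [Cu²⁺]^2 in the denominator gives [Cu²⁺] = 0.45 M.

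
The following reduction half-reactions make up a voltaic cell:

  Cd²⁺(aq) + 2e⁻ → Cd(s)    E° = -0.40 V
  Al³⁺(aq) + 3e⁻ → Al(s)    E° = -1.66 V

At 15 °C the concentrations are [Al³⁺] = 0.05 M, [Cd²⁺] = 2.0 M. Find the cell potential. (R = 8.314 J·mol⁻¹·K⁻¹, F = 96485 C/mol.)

The Cd²⁺/Cd couple has the higher reduction potential and acts as the cathode, so E°_cell = -0.40 − (-1.66) = 1.26 V.
Balancing electrons gives n = 6; the reaction quotient is Q = [Al³⁺]^2/[Cd²⁺]^3 = 3.13 × 10^-4.
E = E° − (RT/nF) ln Q = 1.26 − (8.314×288)/(6×96485) × (-8.071) = 1.260 + 0.033 = 1.293 V.

1.29 V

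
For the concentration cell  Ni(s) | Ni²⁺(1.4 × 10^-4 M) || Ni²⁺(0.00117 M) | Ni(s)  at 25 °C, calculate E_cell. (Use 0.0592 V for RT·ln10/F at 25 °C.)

0.027 V

Both half-cells are Ni²⁺/Ni, so E°_cell = 0. The concentrated side is the cathode; the cell reaction moves Ni²⁺ from high to low concentration with n = 2.
Q = [Ni²⁺]_dilute/[Ni²⁺]_conc = 1.4 × 10^-4/0.00117 = 0.120.
E = 0 − (0.0592/2) log Q = −(0.0592/2)(-0.922) = 0.0273 V.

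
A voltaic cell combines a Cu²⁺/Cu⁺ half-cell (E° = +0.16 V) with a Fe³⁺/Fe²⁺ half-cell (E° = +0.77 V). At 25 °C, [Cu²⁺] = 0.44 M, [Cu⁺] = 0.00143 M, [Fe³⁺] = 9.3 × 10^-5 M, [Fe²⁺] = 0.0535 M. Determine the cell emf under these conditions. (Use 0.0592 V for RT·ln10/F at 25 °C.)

0.299 V

The Fe³⁺/Fe²⁺ couple has the higher reduction potential and acts as the cathode, so E°_cell = +0.77 − (+0.16) = 0.61 V.
Balancing electrons gives n = 1; the reaction quotient is Q = [Cu²⁺]·[Fe²⁺]/([Cu⁺]·[Fe³⁺]) = 1.77 × 10^5.
At 25 °C, E = E° − (0.0592/n) log Q = 0.61 − (0.0592/1)(5.248) = 0.610 − 0.311 = 0.299 V.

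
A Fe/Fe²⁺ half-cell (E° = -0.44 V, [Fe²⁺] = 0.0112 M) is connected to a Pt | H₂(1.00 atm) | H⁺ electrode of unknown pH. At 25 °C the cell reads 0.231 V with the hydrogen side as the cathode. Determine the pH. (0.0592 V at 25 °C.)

pH = 4.51

E°_cell = 0.44 V and n = 2.
log Q = n(E° − E)/0.0592 = 2×(0.44 − 0.231)/0.0592 = 7.061.
With Q = [Fe²⁺]·P(H₂) / [H⁺]^2, solving for [H⁺] gives log[H⁺] = -4.506, so pH = 4.51.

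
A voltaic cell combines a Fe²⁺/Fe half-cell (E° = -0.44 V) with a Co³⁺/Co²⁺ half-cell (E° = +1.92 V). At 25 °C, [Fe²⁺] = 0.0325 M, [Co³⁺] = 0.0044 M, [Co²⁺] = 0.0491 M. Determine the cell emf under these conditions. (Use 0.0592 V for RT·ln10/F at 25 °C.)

The Co³⁺/Co²⁺ couple has the higher reduction potential and acts as the cathode, so E°_cell = +1.92 − (-0.44) = 2.36 V.
Balancing electrons gives n = 2; the reaction quotient is Q = [Fe²⁺]·[Co²⁺]^2/[Co³⁺]^2 = 4.05.
At 25 °C, E = E° − (0.0592/n) log Q = 2.36 − (0.0592/2)(0.607) = 2.360 − 0.018 = 2.342 V.

2.34 V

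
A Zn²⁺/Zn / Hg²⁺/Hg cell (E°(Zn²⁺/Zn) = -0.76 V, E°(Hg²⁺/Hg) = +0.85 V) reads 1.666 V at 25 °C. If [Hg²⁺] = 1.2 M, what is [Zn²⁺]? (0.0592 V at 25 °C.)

From the Nernst equation, log Q = n(E° − E)/0.0592 = 2(1.61 − 1.666)/0.0592 = -1.892, so Q = 0.0128.
With Q = [Zn²⁺]/[Hg²⁺] and the known concentrations, [Zn²⁺] in the numerator gives [Zn²⁺] = 0.015 M.

0.015 M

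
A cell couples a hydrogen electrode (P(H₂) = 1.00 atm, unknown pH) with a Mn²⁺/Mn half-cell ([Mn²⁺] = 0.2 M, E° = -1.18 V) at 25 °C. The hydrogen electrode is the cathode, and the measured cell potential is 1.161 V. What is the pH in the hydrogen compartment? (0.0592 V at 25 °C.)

pH = 0.67

E°_cell = 1.18 V and n = 2.
log Q = n(E° − E)/0.0592 = 2×(1.18 − 1.161)/0.0592 = 0.642.
With Q = [Mn²⁺]·P(H₂) / [H⁺]^2, solving for [H⁺] gives log[H⁺] = -0.670, so pH = 0.67.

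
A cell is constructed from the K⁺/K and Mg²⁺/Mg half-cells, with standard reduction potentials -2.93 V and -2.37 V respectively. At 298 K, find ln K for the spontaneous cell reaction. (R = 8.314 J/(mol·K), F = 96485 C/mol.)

ln K = 43.6

E°_cell = -2.37 − (-2.93) = 0.56 V, with n = 2 electrons transferred.
At equilibrium E = 0, so the Nernst equation gives ln K = nFE°/RT = (2)(96485)(0.56)/((8.314)(298)) = 43.62.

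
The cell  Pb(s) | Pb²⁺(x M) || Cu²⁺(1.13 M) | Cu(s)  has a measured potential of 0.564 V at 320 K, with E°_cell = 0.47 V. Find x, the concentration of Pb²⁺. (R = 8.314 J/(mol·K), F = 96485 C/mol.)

From the Nernst equation, ln Q = nF(E° − E)/RT = 2×96485×(0.47 − 0.564)/(8.314×320) = -6.818, so Q = 0.00109.
With Q = [Pb²⁺]/[Cu²⁺] and the known concentrations, [Pb²⁺] in the numerator gives [Pb²⁺] = 0.0012 M.

0.0012 M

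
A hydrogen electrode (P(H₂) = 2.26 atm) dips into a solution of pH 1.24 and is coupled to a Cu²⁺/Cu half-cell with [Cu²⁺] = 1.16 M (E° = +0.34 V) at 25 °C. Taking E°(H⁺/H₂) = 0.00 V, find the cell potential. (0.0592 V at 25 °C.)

0.43 V

The Cu²⁺/Cu couple is the cathode, so E°_cell = 0.34 V; n = 2.
[H⁺] = 10^(−1.24) = 0.058 M, and Q = [H⁺]^2 / ([Cu²⁺]·P(H₂)) = 0.00126.
E = E° − (0.0592/2) log Q = 0.34 − (0.0592/2)(-2.899) = 0.426 V.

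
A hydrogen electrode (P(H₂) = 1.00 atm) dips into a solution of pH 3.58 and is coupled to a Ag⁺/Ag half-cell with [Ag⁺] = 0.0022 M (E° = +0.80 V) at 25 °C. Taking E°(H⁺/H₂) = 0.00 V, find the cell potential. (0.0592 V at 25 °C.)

0.85 V

The Ag⁺/Ag couple is the cathode, so E°_cell = 0.80 V; n = 2.
[H⁺] = 10^(−3.58) = 2.6 × 10^-4 M, and Q = [H⁺]^2 / ([Ag⁺]^2·P(H₂)) = 0.0143.
E = E° − (0.0592/2) log Q = 0.80 − (0.0592/2)(-1.845) = 0.855 V.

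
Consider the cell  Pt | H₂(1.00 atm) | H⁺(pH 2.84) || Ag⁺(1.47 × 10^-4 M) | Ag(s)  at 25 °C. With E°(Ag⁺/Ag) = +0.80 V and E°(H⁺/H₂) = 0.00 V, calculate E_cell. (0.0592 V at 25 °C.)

0.74 V

The Ag⁺/Ag couple is the cathode, so E°_cell = 0.80 V; n = 2.
[H⁺] = 10^(−2.84) = 0.0014 M, and Q = [H⁺]^2 / ([Ag⁺]^2·P(H₂)) = 96.7.
E = E° − (0.0592/2) log Q = 0.80 − (0.0592/2)(1.985) = 0.741 V.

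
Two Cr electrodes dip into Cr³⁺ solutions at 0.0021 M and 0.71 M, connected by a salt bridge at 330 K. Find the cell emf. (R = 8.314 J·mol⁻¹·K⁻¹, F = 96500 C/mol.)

0.055 V

Both half-cells are Cr³⁺/Cr, so E°_cell = 0. The concentrated side is the cathode; the cell reaction moves Cr³⁺ from high to low concentration with n = 3.
Q = [Cr³⁺]_dilute/[Cr³⁺]_conc = 0.0021/0.71 = 0.00296.
E = 0 − (RT/nF) ln Q = −((8.314×330)/(3×96500))(-5.823) = 0.0552 V.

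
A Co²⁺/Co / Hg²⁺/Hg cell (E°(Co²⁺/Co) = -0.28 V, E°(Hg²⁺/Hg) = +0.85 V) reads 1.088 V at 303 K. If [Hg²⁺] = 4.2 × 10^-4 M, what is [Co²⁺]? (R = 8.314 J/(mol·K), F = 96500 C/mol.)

0.01 M

From the Nernst equation, ln Q = nF(E° − E)/RT = 2×96500×(1.13 − 1.088)/(8.314×303) = 3.218, so Q = 25.0.
With Q = [Co²⁺]/[Hg²⁺] and the known concentrations, [Co²⁺] in the numerator gives [Co²⁺] = 0.01 M.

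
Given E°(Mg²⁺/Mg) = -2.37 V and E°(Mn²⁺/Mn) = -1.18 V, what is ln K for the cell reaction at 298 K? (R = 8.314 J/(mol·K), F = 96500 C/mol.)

E°_cell = -1.18 − (-2.37) = 1.19 V, with n = 2 electrons transferred.
At equilibrium E = 0, so the Nernst equation gives ln K = nFE°/RT = (2)(96500)(1.19)/((8.314)(298)) = 92.70.

ln K = 92.7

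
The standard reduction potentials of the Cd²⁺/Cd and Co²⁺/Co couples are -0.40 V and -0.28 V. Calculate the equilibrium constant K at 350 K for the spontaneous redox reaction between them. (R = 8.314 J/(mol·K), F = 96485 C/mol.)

E°_cell = -0.28 − (-0.40) = 0.12 V, with n = 2 electrons transferred.
At equilibrium E = 0, so the Nernst equation gives ln K = nFE°/RT = (2)(96485)(0.12)/((8.314)(350)) = 7.96.
K = e^7.96 = 2900.

2900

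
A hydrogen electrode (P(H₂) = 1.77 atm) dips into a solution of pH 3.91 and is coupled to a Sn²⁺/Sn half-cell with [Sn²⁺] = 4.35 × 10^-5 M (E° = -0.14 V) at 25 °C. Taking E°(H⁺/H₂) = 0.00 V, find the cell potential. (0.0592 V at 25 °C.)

0.030 V

The hydrogen couple is the cathode, so E°_cell = 0.14 V; n = 2.
[H⁺] = 10^(−3.91) = 1.2 × 10^-4 M, and Q = [Sn²⁺]·P(H₂) / [H⁺]^2 = 5090.
E = E° − (0.0592/2) log Q = 0.14 − (0.0592/2)(3.706) = 0.030 V.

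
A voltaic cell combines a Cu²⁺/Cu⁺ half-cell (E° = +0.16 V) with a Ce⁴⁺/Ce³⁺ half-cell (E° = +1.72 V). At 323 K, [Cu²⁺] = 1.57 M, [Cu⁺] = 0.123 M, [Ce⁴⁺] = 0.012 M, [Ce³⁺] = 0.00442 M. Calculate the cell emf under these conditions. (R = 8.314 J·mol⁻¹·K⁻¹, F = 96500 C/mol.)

The Ce⁴⁺/Ce³⁺ couple has the higher reduction potential and acts as the cathode, so E°_cell = +1.72 − (+0.16) = 1.56 V.
Balancing electrons gives n = 1; the reaction quotient is Q = [Cu²⁺]·[Ce³⁺]/([Cu⁺]·[Ce⁴⁺]) = 4.70.
E = E° − (RT/nF) ln Q = 1.56 − (8.314×323)/(1×96500) × (1.548) = 1.560 − 0.043 = 1.517 V.

1.52 V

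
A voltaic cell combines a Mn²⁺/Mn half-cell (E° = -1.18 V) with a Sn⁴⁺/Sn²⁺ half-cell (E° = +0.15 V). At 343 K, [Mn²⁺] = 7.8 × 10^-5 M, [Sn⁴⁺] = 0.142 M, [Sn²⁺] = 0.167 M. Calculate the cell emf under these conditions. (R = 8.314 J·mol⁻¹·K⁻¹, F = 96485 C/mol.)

The Sn⁴⁺/Sn²⁺ couple has the higher reduction potential and acts as the cathode, so E°_cell = +0.15 − (-1.18) = 1.33 V.
Balancing electrons gives n = 2; the reaction quotient is Q = [Mn²⁺]·[Sn²⁺]/[Sn⁴⁺] = 9.17 × 10^-5.
E = E° − (RT/nF) ln Q = 1.33 − (8.314×343)/(2×96485) × (-9.297) = 1.330 + 0.137 = 1.467 V.

1.47 V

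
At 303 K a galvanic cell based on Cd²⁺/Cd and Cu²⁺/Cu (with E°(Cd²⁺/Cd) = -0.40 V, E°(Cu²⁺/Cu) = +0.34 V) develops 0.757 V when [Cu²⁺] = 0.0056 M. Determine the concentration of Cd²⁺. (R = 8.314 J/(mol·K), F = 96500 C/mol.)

0.0015 M

From the Nernst equation, ln Q = nF(E° − E)/RT = 2×96500×(0.74 − 0.757)/(8.314×303) = -1.302, so Q = 0.272.
With Q = [Cd²⁺]/[Cu²⁺] and the known concentrations, [Cd²⁺] in the numerator gives [Cd²⁺] = 0.0015 M.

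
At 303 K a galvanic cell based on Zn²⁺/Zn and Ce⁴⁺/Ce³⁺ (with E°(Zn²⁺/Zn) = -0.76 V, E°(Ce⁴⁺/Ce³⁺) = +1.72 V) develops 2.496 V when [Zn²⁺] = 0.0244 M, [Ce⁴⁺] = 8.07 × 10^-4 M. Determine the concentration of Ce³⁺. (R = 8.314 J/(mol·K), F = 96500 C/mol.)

From the Nernst equation, ln Q = nF(E° − E)/RT = 2×96500×(2.48 − 2.496)/(8.314×303) = -1.226, so Q = 0.294.
With Q = [Zn²⁺]·[Ce³⁺]^2/[Ce⁴⁺]^2 and the known concentrations, [Ce³⁺]^2 in the numerator gives [Ce³⁺] = 0.0028 M.

0.0028 M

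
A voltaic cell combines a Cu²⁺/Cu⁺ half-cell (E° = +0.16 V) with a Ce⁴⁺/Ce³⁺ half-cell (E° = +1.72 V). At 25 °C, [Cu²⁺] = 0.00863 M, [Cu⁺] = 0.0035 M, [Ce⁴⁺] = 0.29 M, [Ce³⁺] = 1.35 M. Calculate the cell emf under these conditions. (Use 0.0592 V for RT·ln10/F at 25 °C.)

1.50 V

The Ce⁴⁺/Ce³⁺ couple has the higher reduction potential and acts as the cathode, so E°_cell = +1.72 − (+0.16) = 1.56 V.
Balancing electrons gives n = 1; the reaction quotient is Q = [Cu²⁺]·[Ce³⁺]/([Cu⁺]·[Ce⁴⁺]) = 11.5.
At 25 °C, E = E° − (0.0592/n) log Q = 1.56 − (0.0592/1)(1.060) = 1.560 − 0.063 = 1.497 V.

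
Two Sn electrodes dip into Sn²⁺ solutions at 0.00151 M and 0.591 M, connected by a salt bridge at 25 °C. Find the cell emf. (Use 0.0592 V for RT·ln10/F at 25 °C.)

0.077 V

Both half-cells are Sn²⁺/Sn, so E°_cell = 0. The concentrated side is the cathode; the cell reaction moves Sn²⁺ from high to low concentration with n = 2.
Q = [Sn²⁺]_dilute/[Sn²⁺]_conc = 0.00151/0.591 = 0.00255.
E = 0 − (0.0592/2) log Q = −(0.0592/2)(-2.593) = 0.0768 V.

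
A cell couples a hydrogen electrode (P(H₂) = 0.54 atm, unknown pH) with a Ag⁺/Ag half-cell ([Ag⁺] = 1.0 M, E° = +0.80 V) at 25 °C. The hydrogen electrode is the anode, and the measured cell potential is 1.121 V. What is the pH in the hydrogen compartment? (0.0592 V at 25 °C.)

pH = 5.56

E°_cell = 0.80 V and n = 2.
log Q = n(E° − E)/0.0592 = 2×(0.80 − 1.121)/0.0592 = -10.845.
With Q = [H⁺]^2 / ([Ag⁺]^2·P(H₂)), solving for [H⁺] gives log[H⁺] = -5.556, so pH = 5.56.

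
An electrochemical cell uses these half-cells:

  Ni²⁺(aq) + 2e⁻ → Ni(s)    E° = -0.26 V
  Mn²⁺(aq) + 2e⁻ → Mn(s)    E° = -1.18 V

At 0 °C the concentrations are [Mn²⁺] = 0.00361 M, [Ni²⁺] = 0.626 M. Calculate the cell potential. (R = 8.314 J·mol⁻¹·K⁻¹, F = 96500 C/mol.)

0.981 V

The Ni²⁺/Ni couple has the higher reduction potential and acts as the cathode, so E°_cell = -0.26 − (-1.18) = 0.92 V.
Balancing electrons gives n = 2; the reaction quotient is Q = [Mn²⁺]/[Ni²⁺] = 0.00577.
E = E° − (RT/nF) ln Q = 0.92 − (8.314×273)/(2×96500) × (-5.156) = 0.920 + 0.061 = 0.981 V.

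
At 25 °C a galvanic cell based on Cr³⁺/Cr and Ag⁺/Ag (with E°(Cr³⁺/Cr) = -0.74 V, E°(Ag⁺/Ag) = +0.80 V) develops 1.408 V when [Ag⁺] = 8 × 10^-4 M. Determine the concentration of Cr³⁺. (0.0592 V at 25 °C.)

From the Nernst equation, log Q = n(E° − E)/0.0592 = 3(1.54 − 1.408)/0.0592 = 6.689, so Q = 4.89 × 10^6.
With Q = [Cr³⁺]/[Ag⁺]^3 and the known concentrations, [Cr³⁺] in the numerator gives [Cr³⁺] = 0.0025 M.

0.0025 M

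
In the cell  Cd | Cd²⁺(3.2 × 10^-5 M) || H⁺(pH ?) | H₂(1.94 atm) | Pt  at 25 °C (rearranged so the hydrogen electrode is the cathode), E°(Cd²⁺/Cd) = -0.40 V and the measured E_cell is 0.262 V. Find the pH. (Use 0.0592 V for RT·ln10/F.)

E°_cell = 0.40 V and n = 2.
log Q = n(E° − E)/0.0592 = 2×(0.40 − 0.262)/0.0592 = 4.662.
With Q = [Cd²⁺]·P(H₂) / [H⁺]^2, solving for [H⁺] gives log[H⁺] = -4.435, so pH = 4.43.

pH = 4.43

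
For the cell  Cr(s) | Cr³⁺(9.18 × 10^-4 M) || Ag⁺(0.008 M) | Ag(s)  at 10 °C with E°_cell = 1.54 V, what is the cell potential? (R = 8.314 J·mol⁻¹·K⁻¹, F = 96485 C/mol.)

1.48 V

Balancing electrons gives n = 3; the reaction quotient is Q = [Cr³⁺]/[Ag⁺]^3 = 1790.
E = E° − (RT/nF) ln Q = 1.54 − (8.314×283)/(3×96485) × (7.492) = 1.540 − 0.061 = 1.479 V.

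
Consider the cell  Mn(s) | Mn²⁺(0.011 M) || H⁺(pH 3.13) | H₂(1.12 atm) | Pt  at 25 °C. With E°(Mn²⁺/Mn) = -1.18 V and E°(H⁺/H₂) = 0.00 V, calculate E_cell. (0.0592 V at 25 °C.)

The hydrogen couple is the cathode, so E°_cell = 1.18 V; n = 2.
[H⁺] = 10^(−3.13) = 7.4 × 10^-4 M, and Q = [Mn²⁺]·P(H₂) / [H⁺]^2 = 2.24 × 10^4.
E = E° − (0.0592/2) log Q = 1.18 − (0.0592/2)(4.351) = 1.051 V.

1.05 V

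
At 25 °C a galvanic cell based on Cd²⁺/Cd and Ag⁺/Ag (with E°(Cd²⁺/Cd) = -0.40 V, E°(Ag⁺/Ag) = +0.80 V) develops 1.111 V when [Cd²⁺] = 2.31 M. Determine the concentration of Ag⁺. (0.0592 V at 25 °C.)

From the Nernst equation, log Q = n(E° − E)/0.0592 = 2(1.20 − 1.111)/0.0592 = 3.007, so Q = 1020.
With Q = [Cd²⁺]/[Ag⁺]^2 and the known concentrations, [Ag⁺]^2 in the denominator gives [Ag⁺] = 0.048 M.

0.048 M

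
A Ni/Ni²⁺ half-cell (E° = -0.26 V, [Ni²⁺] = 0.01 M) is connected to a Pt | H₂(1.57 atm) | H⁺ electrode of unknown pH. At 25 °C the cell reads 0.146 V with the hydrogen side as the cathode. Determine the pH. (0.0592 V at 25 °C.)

E°_cell = 0.26 V and n = 2.
log Q = n(E° − E)/0.0592 = 2×(0.26 − 0.146)/0.0592 = 3.851.
With Q = [Ni²⁺]·P(H₂) / [H⁺]^2, solving for [H⁺] gives log[H⁺] = -2.828, so pH = 2.83.

pH = 2.83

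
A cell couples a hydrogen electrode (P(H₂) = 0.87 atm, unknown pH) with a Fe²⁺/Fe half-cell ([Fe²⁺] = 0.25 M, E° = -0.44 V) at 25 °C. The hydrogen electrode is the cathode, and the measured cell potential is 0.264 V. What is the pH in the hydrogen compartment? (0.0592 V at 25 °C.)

E°_cell = 0.44 V and n = 2.
log Q = n(E° − E)/0.0592 = 2×(0.44 − 0.264)/0.0592 = 5.946.
With Q = [Fe²⁺]·P(H₂) / [H⁺]^2, solving for [H⁺] gives log[H⁺] = -3.304, so pH = 3.30.

pH = 3.30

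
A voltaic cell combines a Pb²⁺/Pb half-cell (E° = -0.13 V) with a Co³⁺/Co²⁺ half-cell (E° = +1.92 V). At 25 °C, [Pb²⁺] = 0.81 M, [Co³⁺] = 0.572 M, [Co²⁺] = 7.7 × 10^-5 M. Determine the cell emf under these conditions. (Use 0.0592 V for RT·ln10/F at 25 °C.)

The Co³⁺/Co²⁺ couple has the higher reduction potential and acts as the cathode, so E°_cell = +1.92 − (-0.13) = 2.05 V.
Balancing electrons gives n = 2; the reaction quotient is Q = [Pb²⁺]·[Co²⁺]^2/[Co³⁺]^2 = 1.47 × 10^-8.
At 25 °C, E = E° − (0.0592/n) log Q = 2.05 − (0.0592/2)(-7.833) = 2.050 + 0.232 = 2.282 V.

2.28 V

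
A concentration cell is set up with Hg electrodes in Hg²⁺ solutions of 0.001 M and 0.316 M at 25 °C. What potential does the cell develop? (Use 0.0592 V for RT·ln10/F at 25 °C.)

0.074 V

Both half-cells are Hg²⁺/Hg, so E°_cell = 0. The concentrated side is the cathode; the cell reaction moves Hg²⁺ from high to low concentration with n = 2.
Q = [Hg²⁺]_dilute/[Hg²⁺]_conc = 0.001/0.316 = 0.00316.
E = 0 − (0.0592/2) log Q = −(0.0592/2)(-2.500) = 0.0740 V.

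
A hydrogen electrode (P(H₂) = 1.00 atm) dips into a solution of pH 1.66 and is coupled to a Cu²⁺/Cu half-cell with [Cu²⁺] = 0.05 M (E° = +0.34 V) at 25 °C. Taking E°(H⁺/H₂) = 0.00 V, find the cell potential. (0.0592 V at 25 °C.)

0.40 V

The Cu²⁺/Cu couple is the cathode, so E°_cell = 0.34 V; n = 2.
[H⁺] = 10^(−1.66) = 0.022 M, and Q = [H⁺]^2 / ([Cu²⁺]·P(H₂)) = 0.00957.
E = E° − (0.0592/2) log Q = 0.34 − (0.0592/2)(-2.019) = 0.400 V.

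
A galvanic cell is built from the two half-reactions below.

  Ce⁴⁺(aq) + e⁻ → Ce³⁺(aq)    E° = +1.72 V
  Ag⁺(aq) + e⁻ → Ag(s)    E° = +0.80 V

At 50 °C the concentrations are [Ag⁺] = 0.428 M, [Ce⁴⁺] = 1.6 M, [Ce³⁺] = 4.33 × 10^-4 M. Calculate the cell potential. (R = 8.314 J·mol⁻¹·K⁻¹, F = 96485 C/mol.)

1.17 V

The Ce⁴⁺/Ce³⁺ couple has the higher reduction potential and acts as the cathode, so E°_cell = +1.72 − (+0.80) = 0.92 V.
Balancing electrons gives n = 1; the reaction quotient is Q = [Ag⁺]·[Ce³⁺]/[Ce⁴⁺] = 1.16 × 10^-4.
E = E° − (RT/nF) ln Q = 0.92 − (8.314×323)/(1×96485) × (-9.063) = 0.920 + 0.252 = 1.172 V.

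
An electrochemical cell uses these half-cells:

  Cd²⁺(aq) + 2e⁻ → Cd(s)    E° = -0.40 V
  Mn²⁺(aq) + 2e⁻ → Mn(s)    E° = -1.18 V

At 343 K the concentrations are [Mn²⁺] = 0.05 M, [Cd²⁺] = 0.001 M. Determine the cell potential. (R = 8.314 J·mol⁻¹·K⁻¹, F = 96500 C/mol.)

The Cd²⁺/Cd couple has the higher reduction potential and acts as the cathode, so E°_cell = -0.40 − (-1.18) = 0.78 V.
Balancing electrons gives n = 2; the reaction quotient is Q = [Mn²⁺]/[Cd²⁺] = 50.0.
E = E° − (RT/nF) ln Q = 0.78 − (8.314×343)/(2×96500) × (3.912) = 0.780 − 0.058 = 0.722 V.

0.722 V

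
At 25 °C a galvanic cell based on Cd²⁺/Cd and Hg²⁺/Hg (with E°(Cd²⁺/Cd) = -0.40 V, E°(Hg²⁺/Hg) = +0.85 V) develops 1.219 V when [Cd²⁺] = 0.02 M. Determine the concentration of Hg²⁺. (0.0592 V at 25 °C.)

0.0018 M

From the Nernst equation, log Q = n(E° − E)/0.0592 = 2(1.25 − 1.219)/0.0592 = 1.047, so Q = 11.2.
With Q = [Cd²⁺]/[Hg²⁺] and the known concentrations, [Hg²⁺] in the denominator gives [Hg²⁺] = 0.0018 M.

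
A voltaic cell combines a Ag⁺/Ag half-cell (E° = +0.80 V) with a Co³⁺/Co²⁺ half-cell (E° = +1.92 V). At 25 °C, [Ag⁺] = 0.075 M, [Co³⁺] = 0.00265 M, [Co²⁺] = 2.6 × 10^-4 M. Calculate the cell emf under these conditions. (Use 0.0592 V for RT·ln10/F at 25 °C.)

1.25 V

The Co³⁺/Co²⁺ couple has the higher reduction potential and acts as the cathode, so E°_cell = +1.92 − (+0.80) = 1.12 V.
Balancing electrons gives n = 1; the reaction quotient is Q = [Ag⁺]·[Co²⁺]/[Co³⁺] = 0.00736.
At 25 °C, E = E° − (0.0592/n) log Q = 1.12 − (0.0592/1)(-2.133) = 1.120 + 0.126 = 1.246 V.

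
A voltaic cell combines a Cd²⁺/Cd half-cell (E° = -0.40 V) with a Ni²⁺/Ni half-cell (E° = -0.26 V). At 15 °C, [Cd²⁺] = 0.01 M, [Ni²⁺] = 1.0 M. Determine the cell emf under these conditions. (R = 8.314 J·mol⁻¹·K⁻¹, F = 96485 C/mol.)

The Ni²⁺/Ni couple has the higher reduction potential and acts as the cathode, so E°_cell = -0.26 − (-0.40) = 0.14 V.
Balancing electrons gives n = 2; the reaction quotient is Q = [Cd²⁺]/[Ni²⁺] = 0.0100.
E = E° − (RT/nF) ln Q = 0.14 − (8.314×288)/(2×96485) × (-4.605) = 0.140 + 0.057 = 0.197 V.

0.197 V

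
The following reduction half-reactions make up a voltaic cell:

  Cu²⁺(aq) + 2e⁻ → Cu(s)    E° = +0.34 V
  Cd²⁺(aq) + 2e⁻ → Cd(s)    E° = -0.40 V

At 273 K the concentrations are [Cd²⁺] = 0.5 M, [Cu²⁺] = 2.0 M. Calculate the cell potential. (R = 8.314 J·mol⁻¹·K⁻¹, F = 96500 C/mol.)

0.756 V

The Cu²⁺/Cu couple has the higher reduction potential and acts as the cathode, so E°_cell = +0.34 − (-0.40) = 0.74 V.
Balancing electrons gives n = 2; the reaction quotient is Q = [Cd²⁺]/[Cu²⁺] = 0.250.
E = E° − (RT/nF) ln Q = 0.74 − (8.314×273)/(2×96500) × (-1.386) = 0.740 + 0.016 = 0.756 V.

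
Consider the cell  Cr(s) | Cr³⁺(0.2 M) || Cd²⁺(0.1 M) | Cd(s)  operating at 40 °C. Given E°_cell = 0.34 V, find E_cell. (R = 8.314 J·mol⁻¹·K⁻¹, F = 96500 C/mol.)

Balancing electrons gives n = 6; the reaction quotient is Q = [Cr³⁺]^2/[Cd²⁺]^3 = 40.0.
E = E° − (RT/nF) ln Q = 0.34 − (8.314×313)/(6×96500) × (3.689) = 0.340 − 0.017 = 0.323 V.

0.323 V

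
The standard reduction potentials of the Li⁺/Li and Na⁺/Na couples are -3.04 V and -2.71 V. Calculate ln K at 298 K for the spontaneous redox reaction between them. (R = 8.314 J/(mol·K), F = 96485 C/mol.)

E°_cell = -2.71 − (-3.04) = 0.33 V, with n = 1 electron transferred.
At equilibrium E = 0, so the Nernst equation gives ln K = nFE°/RT = (1)(96485)(0.33)/((8.314)(298)) = 12.85.

ln K = 12.9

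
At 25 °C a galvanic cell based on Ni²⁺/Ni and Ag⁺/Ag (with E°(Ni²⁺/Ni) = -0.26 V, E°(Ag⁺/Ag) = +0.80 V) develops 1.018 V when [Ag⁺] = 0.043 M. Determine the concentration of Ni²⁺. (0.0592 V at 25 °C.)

From the Nernst equation, log Q = n(E° − E)/0.0592 = 2(1.06 − 1.018)/0.0592 = 1.419, so Q = 26.2.
With Q = [Ni²⁺]/[Ag⁺]^2 and the known concentrations, [Ni²⁺] in the numerator gives [Ni²⁺] = 0.049 M.

0.049 M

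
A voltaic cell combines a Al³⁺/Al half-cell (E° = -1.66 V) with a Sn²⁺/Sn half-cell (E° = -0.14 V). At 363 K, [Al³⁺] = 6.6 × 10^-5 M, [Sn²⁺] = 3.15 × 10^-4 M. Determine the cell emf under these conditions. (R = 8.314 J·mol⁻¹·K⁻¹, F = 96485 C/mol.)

The Sn²⁺/Sn couple has the higher reduction potential and acts as the cathode, so E°_cell = -0.14 − (-1.66) = 1.52 V.
Balancing electrons gives n = 6; the reaction quotient is Q = [Al³⁺]^2/[Sn²⁺]^3 = 139.
E = E° − (RT/nF) ln Q = 1.52 − (8.314×363)/(6×96485) × (4.937) = 1.520 − 0.026 = 1.494 V.

1.49 V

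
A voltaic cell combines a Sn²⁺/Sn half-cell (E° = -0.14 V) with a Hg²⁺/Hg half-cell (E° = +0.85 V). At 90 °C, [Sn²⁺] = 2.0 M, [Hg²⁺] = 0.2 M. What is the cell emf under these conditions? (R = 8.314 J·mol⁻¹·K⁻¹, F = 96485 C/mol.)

0.954 V

The Hg²⁺/Hg couple has the higher reduction potential and acts as the cathode, so E°_cell = +0.85 − (-0.14) = 0.99 V.
Balancing electrons gives n = 2; the reaction quotient is Q = [Sn²⁺]/[Hg²⁺] = 10.0.
E = E° − (RT/nF) ln Q = 0.99 − (8.314×363)/(2×96485) × (2.303) = 0.990 − 0.036 = 0.954 V.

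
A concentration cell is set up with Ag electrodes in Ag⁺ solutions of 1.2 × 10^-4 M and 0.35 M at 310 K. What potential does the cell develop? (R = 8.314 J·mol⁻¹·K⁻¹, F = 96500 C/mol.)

Both half-cells are Ag⁺/Ag, so E°_cell = 0. The concentrated side is the cathode; the cell reaction moves Ag⁺ from high to low concentration with n = 1.
Q = [Ag⁺]_dilute/[Ag⁺]_conc = 1.2 × 10^-4/0.35 = 3.43 × 10^-4.
E = 0 − (RT/nF) ln Q = −((8.314×310)/(1×96500))(-7.978) = 0.2131 V.

0.21 V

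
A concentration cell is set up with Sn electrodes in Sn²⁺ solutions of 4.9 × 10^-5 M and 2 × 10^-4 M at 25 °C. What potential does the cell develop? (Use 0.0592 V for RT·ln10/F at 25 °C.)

Both half-cells are Sn²⁺/Sn, so E°_cell = 0. The concentrated side is the cathode; the cell reaction moves Sn²⁺ from high to low concentration with n = 2.
Q = [Sn²⁺]_dilute/[Sn²⁺]_conc = 4.9 × 10^-5/2 × 10^-4 = 0.245.
E = 0 − (0.0592/2) log Q = −(0.0592/2)(-0.611) = 0.0181 V.

0.018 V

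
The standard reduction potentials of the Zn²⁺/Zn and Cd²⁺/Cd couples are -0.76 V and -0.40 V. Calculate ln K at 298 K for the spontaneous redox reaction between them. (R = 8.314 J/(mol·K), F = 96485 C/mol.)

ln K = 28.0

E°_cell = -0.40 − (-0.76) = 0.36 V, with n = 2 electrons transferred.
At equilibrium E = 0, so the Nernst equation gives ln K = nFE°/RT = (2)(96485)(0.36)/((8.314)(298)) = 28.04.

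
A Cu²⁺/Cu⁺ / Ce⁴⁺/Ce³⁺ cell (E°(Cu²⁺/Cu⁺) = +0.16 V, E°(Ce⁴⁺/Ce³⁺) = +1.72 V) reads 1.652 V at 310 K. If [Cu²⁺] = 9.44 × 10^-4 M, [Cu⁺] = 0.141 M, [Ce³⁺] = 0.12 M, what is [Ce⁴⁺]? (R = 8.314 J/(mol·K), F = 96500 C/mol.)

From the Nernst equation, ln Q = nF(E° − E)/RT = 1×96500×(1.56 − 1.652)/(8.314×310) = -3.445, so Q = 0.0319.
With Q = [Cu²⁺]·[Ce³⁺]/([Cu⁺]·[Ce⁴⁺]) and the known concentrations, [Ce⁴⁺] in the denominator gives [Ce⁴⁺] = 0.025 M.

0.025 M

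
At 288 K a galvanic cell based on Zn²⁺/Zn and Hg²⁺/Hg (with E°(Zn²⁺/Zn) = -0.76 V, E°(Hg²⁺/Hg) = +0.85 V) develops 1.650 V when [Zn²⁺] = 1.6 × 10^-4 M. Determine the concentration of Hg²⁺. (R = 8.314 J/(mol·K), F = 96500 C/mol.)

0.004 M

From the Nernst equation, ln Q = nF(E° − E)/RT = 2×96500×(1.61 − 1.650)/(8.314×288) = -3.224, so Q = 0.0398.
With Q = [Zn²⁺]/[Hg²⁺] and the known concentrations, [Hg²⁺] in the denominator gives [Hg²⁺] = 0.004 M.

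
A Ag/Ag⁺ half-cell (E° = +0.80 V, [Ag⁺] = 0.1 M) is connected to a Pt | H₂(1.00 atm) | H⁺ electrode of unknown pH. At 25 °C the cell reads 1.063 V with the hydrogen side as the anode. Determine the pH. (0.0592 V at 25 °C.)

pH = 5.44

E°_cell = 0.80 V and n = 2.
log Q = n(E° − E)/0.0592 = 2×(0.80 − 1.063)/0.0592 = -8.885.
With Q = [H⁺]^2 / ([Ag⁺]^2·P(H₂)), solving for [H⁺] gives log[H⁺] = -5.443, so pH = 5.44.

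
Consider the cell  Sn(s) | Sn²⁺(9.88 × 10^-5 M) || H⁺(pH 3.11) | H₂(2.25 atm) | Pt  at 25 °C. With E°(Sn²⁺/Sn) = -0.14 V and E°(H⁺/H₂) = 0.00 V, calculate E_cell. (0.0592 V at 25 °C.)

The hydrogen couple is the cathode, so E°_cell = 0.14 V; n = 2.
[H⁺] = 10^(−3.11) = 7.8 × 10^-4 M, and Q = [Sn²⁺]·P(H₂) / [H⁺]^2 = 369.
E = E° − (0.0592/2) log Q = 0.14 − (0.0592/2)(2.567) = 0.064 V.

0.064 V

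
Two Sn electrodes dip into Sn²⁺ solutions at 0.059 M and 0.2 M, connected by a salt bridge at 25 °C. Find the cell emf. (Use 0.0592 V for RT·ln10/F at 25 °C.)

0.016 V

Both half-cells are Sn²⁺/Sn, so E°_cell = 0. The concentrated side is the cathode; the cell reaction moves Sn²⁺ from high to low concentration with n = 2.
Q = [Sn²⁺]_dilute/[Sn²⁺]_conc = 0.059/0.2 = 0.295.
E = 0 − (0.0592/2) log Q = −(0.0592/2)(-0.530) = 0.0157 V.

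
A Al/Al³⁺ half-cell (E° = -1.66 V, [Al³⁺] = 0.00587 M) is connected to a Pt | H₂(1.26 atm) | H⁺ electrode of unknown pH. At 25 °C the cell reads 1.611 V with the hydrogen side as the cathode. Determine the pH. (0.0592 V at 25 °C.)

E°_cell = 1.66 V and n = 6.
log Q = n(E° − E)/0.0592 = 6×(1.66 − 1.611)/0.0592 = 4.966.
With Q = [Al³⁺]^2·P(H₂)^3 / [H⁺]^6, solving for [H⁺] gives log[H⁺] = -1.521, so pH = 1.52.

pH = 1.52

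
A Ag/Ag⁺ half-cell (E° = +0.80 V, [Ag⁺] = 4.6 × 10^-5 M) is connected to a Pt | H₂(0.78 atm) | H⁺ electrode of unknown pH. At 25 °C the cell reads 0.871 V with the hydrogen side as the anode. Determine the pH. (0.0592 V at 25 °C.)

E°_cell = 0.80 V and n = 2.
log Q = n(E° − E)/0.0592 = 2×(0.80 − 0.871)/0.0592 = -2.399.
With Q = [H⁺]^2 / ([Ag⁺]^2·P(H₂)), solving for [H⁺] gives log[H⁺] = -5.591, so pH = 5.59.

pH = 5.59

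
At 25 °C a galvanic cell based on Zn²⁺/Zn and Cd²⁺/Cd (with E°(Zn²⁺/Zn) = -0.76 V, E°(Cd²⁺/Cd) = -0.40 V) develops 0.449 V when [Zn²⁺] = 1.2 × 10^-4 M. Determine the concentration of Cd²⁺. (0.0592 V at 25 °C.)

From the Nernst equation, log Q = n(E° − E)/0.0592 = 2(0.36 − 0.449)/0.0592 = -3.007, so Q = 9.85 × 10^-4.
With Q = [Zn²⁺]/[Cd²⁺] and the known concentrations, [Cd²⁺] in the denominator gives [Cd²⁺] = 0.12 M.

0.12 M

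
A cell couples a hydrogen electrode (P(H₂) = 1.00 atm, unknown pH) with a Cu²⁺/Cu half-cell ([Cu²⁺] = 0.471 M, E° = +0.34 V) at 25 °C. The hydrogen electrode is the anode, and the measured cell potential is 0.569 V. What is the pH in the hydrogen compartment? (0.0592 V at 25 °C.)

pH = 4.03

E°_cell = 0.34 V and n = 2.
log Q = n(E° − E)/0.0592 = 2×(0.34 − 0.569)/0.0592 = -7.736.
With Q = [H⁺]^2 / ([Cu²⁺]·P(H₂)), solving for [H⁺] gives log[H⁺] = -4.032, so pH = 4.03.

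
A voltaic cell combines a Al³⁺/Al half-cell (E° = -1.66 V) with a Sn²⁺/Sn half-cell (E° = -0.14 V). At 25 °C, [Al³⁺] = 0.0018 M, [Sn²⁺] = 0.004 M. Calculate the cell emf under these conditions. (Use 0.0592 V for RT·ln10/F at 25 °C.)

1.50 V

The Sn²⁺/Sn couple has the higher reduction potential and acts as the cathode, so E°_cell = -0.14 − (-1.66) = 1.52 V.
Balancing electrons gives n = 6; the reaction quotient is Q = [Al³⁺]^2/[Sn²⁺]^3 = 50.6.
At 25 °C, E = E° − (0.0592/n) log Q = 1.52 − (0.0592/6)(1.704) = 1.520 − 0.017 = 1.503 V.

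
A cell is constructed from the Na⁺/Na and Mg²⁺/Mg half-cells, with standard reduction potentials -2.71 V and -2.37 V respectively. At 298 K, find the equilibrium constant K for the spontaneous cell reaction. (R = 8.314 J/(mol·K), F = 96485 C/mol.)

E°_cell = -2.37 − (-2.71) = 0.34 V, with n = 2 electrons transferred.
At equilibrium E = 0, so the Nernst equation gives ln K = nFE°/RT = (2)(96485)(0.34)/((8.314)(298)) = 26.48.
K = e^26.48 = 3.2 × 10^11.

3.2 × 10^11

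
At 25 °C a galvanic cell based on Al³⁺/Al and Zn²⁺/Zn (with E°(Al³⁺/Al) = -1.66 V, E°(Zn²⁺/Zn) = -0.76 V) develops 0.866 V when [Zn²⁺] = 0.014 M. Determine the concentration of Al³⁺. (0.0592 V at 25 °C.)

From the Nernst equation, log Q = n(E° − E)/0.0592 = 6(0.90 − 0.866)/0.0592 = 3.446, so Q = 2790.
With Q = [Al³⁺]^2/[Zn²⁺]^3 and the known concentrations, [Al³⁺]^2 in the numerator gives [Al³⁺] = 0.088 M.

0.088 M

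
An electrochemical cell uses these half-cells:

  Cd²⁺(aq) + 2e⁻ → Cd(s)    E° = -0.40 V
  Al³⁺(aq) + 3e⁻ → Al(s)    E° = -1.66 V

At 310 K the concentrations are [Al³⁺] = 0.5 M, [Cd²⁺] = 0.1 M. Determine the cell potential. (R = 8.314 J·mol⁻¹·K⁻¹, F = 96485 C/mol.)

1.24 V

The Cd²⁺/Cd couple has the higher reduction potential and acts as the cathode, so E°_cell = -0.40 − (-1.66) = 1.26 V.
Balancing electrons gives n = 6; the reaction quotient is Q = [Al³⁺]^2/[Cd²⁺]^3 = 250.
E = E° − (RT/nF) ln Q = 1.26 − (8.314×310)/(6×96485) × (5.521) = 1.260 − 0.025 = 1.235 V.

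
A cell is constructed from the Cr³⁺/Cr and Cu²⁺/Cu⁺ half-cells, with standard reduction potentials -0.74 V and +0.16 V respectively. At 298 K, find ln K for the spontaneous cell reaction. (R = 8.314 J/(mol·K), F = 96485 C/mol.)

ln K = 105.1

E°_cell = +0.16 − (-0.74) = 0.90 V, with n = 3 electrons transferred.
At equilibrium E = 0, so the Nernst equation gives ln K = nFE°/RT = (3)(96485)(0.90)/((8.314)(298)) = 105.15.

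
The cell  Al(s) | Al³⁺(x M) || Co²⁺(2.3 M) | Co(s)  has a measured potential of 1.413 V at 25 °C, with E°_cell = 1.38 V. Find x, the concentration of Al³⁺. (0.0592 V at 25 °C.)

0.074 M

From the Nernst equation, log Q = n(E° − E)/0.0592 = 6(1.38 − 1.413)/0.0592 = -3.345, so Q = 4.52 × 10^-4.
With Q = [Al³⁺]^2/[Co²⁺]^3 and the known concentrations, [Al³⁺]^2 in the numerator gives [Al³⁺] = 0.074 M.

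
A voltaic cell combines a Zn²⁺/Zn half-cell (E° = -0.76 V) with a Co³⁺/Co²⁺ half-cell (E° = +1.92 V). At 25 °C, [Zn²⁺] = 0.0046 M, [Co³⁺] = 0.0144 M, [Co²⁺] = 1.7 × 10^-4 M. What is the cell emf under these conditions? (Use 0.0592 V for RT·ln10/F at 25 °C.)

2.86 V

The Co³⁺/Co²⁺ couple has the higher reduction potential and acts as the cathode, so E°_cell = +1.92 − (-0.76) = 2.68 V.
Balancing electrons gives n = 2; the reaction quotient is Q = [Zn²⁺]·[Co²⁺]^2/[Co³⁺]^2 = 6.41 × 10^-7.
At 25 °C, E = E° − (0.0592/n) log Q = 2.68 − (0.0592/2)(-6.193) = 2.680 + 0.183 = 2.863 V.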